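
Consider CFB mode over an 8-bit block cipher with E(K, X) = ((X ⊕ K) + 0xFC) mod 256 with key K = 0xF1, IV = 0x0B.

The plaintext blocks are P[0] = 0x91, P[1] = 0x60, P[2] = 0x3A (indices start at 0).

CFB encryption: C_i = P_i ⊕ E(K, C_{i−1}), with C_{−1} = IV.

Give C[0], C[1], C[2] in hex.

C[0] = 0x67, C[1] = 0xF2, C[2] = 0xC5

C[0]: E(K, 0x0B) = 0xF6; 0x91 ⊕ 0xF6 = 0x67.
C[1]: E(K, 0x67) = 0x92; 0x60 ⊕ 0x92 = 0xF2.
C[2]: E(K, 0xF2) = 0xFF; 0x3A ⊕ 0xFF = 0xC5.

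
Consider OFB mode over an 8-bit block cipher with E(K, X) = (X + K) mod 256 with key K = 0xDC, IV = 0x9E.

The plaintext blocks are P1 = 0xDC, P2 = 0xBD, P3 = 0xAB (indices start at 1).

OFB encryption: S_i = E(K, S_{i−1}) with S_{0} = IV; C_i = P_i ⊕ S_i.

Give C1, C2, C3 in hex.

C1 = 0xA6, C2 = 0xEB, C3 = 0x99

C1: S = E(K, 0x9E) = 0x7A; 0xDC ⊕ 0x7A = 0xA6.
C2: S = E(K, 0x7A) = 0x56; 0xBD ⊕ 0x56 = 0xEB.
C3: S = E(K, 0x56) = 0x32; 0xAB ⊕ 0x32 = 0x99.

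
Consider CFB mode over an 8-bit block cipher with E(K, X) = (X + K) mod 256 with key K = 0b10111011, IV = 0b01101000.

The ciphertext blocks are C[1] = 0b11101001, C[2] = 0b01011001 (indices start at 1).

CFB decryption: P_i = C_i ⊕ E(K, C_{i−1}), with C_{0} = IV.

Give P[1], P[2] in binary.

P[1]: E(K, 0b01101000) = 0b00100011; 0b11101001 ⊕ 0b00100011 = 0b11001010.
P[2]: E(K, 0b11101001) = 0b10100100; 0b01011001 ⊕ 0b10100100 = 0b11111101.

P[1] = 0b11001010, P[2] = 0b11111101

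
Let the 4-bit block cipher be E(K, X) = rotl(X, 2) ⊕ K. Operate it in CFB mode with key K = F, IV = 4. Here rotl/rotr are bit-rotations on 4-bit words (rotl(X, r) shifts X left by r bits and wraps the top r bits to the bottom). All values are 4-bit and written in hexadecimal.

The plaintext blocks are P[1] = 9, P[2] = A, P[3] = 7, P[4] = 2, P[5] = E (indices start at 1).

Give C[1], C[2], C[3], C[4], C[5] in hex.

C[1] = 7, C[2] = 8, C[3] = A, C[4] = 7, C[5] = C

CFB encryption: C_i = P_i ⊕ E(K, C_{i−1}), with C_{0} = IV.
C[1]: E(K, 4) = E; 9 ⊕ E = 7.
C[2]: E(K, 7) = 2; A ⊕ 2 = 8.
C[3]: E(K, 8) = D; 7 ⊕ D = A.
C[4]: E(K, A) = 5; 2 ⊕ 5 = 7.
C[5]: E(K, 7) = 2; E ⊕ 2 = C.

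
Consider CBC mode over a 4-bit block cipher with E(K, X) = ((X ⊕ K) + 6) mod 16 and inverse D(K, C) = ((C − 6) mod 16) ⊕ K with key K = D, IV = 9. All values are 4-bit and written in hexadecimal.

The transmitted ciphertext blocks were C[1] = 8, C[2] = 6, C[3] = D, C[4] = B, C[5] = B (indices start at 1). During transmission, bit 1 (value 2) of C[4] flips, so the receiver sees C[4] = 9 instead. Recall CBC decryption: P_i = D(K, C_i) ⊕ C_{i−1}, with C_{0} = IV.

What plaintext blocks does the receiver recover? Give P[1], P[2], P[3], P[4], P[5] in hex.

Only C[4] changed, to 9. In CBC, a change in C_i garbles P_i and flips the same bit in P_{i+1}. Decrypting the received ciphertext:
P[1]: D(K, 8) = F; F ⊕ 9 = 6.
P[2]: D(K, 6) = D; D ⊕ 8 = 5.
P[3]: D(K, D) = A; A ⊕ 6 = C.
P[4]: D(K, 9) = E; E ⊕ D = 3.
P[5]: D(K, B) = 8; 8 ⊕ 9 = 1.
Blocks that differ from the original plaintext: P[4], P[5].

P[1] = 6, P[2] = 5, P[3] = C, P[4] = 3, P[5] = 1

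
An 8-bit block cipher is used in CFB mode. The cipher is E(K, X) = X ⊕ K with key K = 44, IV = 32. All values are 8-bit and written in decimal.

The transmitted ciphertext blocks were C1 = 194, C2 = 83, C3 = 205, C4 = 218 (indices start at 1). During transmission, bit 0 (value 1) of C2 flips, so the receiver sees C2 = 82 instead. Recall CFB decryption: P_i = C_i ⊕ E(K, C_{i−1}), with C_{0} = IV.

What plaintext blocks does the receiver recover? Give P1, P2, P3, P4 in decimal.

P1 = 206, P2 = 188, P3 = 179, P4 = 59

Only C2 changed, to 82. In CFB, a change in C_i flips the same bit in P_i and garbles P_{i+1}. Decrypting the received ciphertext:
P1: E(K, 32) = 12; 194 ⊕ 12 = 206.
P2: E(K, 194) = 238; 82 ⊕ 238 = 188.
P3: E(K, 82) = 126; 205 ⊕ 126 = 179.
P4: E(K, 205) = 225; 218 ⊕ 225 = 59.
Blocks that differ from the original plaintext: P2, P3.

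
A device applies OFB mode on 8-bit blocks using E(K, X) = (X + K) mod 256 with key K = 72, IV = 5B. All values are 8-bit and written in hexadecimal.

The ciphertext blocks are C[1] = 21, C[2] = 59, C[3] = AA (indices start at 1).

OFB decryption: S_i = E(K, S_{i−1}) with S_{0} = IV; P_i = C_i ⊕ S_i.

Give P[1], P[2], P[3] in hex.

P[1] = EC, P[2] = 66, P[3] = 1B

P[1]: S = E(K, 5B) = CD; 21 ⊕ CD = EC.
P[2]: S = E(K, CD) = 3F; 59 ⊕ 3F = 66.
P[3]: S = E(K, 3F) = B1; AA ⊕ B1 = 1B.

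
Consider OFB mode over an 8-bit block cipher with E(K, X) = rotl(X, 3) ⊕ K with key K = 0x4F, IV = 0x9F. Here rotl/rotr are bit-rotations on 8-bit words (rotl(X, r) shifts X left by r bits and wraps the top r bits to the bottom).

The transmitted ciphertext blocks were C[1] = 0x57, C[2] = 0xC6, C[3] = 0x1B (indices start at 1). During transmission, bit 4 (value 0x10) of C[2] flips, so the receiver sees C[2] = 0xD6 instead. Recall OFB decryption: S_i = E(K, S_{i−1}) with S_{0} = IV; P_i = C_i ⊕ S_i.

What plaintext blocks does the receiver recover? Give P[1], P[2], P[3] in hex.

Only C[2] changed, to 0xD6. In OFB, a change in C_i flips the same bit in P_i only; the keystream is unaffected. Decrypting the received ciphertext:
P[1]: S = E(K, 0x9F) = 0xB3; 0x57 ⊕ 0xB3 = 0xE4.
P[2]: S = E(K, 0xB3) = 0xD2; 0xD6 ⊕ 0xD2 = 0x04.
P[3]: S = E(K, 0xD2) = 0xD9; 0x1B ⊕ 0xD9 = 0xC2.
Blocks that differ from the original plaintext: P[2].

P[1] = 0xE4, P[2] = 0x04, P[3] = 0xC2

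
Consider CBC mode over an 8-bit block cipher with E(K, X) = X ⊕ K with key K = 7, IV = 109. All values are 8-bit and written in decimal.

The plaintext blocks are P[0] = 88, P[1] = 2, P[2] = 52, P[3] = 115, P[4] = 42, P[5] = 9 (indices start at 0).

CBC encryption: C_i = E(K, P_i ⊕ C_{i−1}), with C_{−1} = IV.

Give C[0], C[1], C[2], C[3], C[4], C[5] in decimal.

C[0] = 50, C[1] = 55, C[2] = 4, C[3] = 112, C[4] = 93, C[5] = 83

C[0]: P[0] ⊕ 109 = 53; E(K, 53) = 50.
C[1]: P[1] ⊕ 50 = 48; E(K, 48) = 55.
C[2]: P[2] ⊕ 55 = 3; E(K, 3) = 4.
C[3]: P[3] ⊕ 4 = 119; E(K, 119) = 112.
C[4]: P[4] ⊕ 112 = 90; E(K, 90) = 93.
C[5]: P[5] ⊕ 93 = 84; E(K, 84) = 83.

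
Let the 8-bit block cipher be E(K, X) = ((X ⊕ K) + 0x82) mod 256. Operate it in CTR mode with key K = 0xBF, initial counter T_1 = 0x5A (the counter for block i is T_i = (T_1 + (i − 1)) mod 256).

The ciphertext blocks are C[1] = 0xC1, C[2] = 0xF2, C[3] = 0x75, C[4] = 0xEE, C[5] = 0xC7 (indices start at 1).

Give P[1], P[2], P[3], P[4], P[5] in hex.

CTR decryption: S_i = E(K, T_i) where T_i is the counter for block i; P_i = C_i ⊕ S_i.
P[1]: T = 0x5A, S = E(K, T) = 0x67; 0xC1 ⊕ 0x67 = 0xA6.
P[2]: T = 0x5B, S = E(K, T) = 0x66; 0xF2 ⊕ 0x66 = 0x94.
P[3]: T = 0x5C, S = E(K, T) = 0x65; 0x75 ⊕ 0x65 = 0x10.
P[4]: T = 0x5D, S = E(K, T) = 0x64; 0xEE ⊕ 0x64 = 0x8A.
P[5]: T = 0x5E, S = E(K, T) = 0x63; 0xC7 ⊕ 0x63 = 0xA4.

P[1] = 0xA6, P[2] = 0x94, P[3] = 0x10, P[4] = 0x8A, P[5] = 0xA4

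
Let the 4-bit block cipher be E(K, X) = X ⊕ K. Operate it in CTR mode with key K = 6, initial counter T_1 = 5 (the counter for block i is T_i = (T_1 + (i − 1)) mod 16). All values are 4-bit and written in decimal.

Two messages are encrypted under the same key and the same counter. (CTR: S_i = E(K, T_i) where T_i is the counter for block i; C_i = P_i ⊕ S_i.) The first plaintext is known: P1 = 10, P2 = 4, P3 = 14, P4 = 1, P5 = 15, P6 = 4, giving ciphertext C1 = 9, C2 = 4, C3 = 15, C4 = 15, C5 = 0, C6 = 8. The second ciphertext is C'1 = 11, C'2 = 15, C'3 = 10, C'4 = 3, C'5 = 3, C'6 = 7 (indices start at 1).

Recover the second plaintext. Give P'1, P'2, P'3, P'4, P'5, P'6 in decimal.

In CTR with a reused counter, both messages share the same keystream S_i, so C_i ⊕ C'_i = P_i ⊕ P'_i and thus P'_i = P_i ⊕ C_i ⊕ C'_i.
P'1: 10 ⊕ 9 ⊕ 11 = 8.
P'2: 4 ⊕ 4 ⊕ 15 = 15.
P'3: 14 ⊕ 15 ⊕ 10 = 11.
P'4: 1 ⊕ 15 ⊕ 3 = 13.
P'5: 15 ⊕ 0 ⊕ 3 = 12.
P'6: 4 ⊕ 8 ⊕ 7 = 11.

P'1 = 8, P'2 = 15, P'3 = 11, P'4 = 13, P'5 = 12, P'6 = 11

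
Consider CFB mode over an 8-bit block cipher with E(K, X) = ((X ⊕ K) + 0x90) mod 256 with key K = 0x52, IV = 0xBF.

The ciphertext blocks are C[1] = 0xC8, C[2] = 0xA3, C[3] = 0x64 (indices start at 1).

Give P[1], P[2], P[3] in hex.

CFB decryption: P_i = C_i ⊕ E(K, C_{i−1}), with C_{0} = IV.
P[1]: E(K, 0xBF) = 0x7D; 0xC8 ⊕ 0x7D = 0xB5.
P[2]: E(K, 0xC8) = 0x2A; 0xA3 ⊕ 0x2A = 0x89.
P[3]: E(K, 0xA3) = 0x81; 0x64 ⊕ 0x81 = 0xE5.

P[1] = 0xB5, P[2] = 0x89, P[3] = 0xE5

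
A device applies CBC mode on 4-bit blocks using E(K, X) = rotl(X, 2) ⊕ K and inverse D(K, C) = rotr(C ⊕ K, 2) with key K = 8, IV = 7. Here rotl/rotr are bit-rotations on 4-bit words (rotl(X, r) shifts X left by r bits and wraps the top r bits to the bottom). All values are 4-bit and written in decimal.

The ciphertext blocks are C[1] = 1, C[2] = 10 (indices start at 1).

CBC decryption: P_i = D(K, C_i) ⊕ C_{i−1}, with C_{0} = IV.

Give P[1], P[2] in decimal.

P[1] = 1, P[2] = 9

P[1]: D(K, 1) = 6; 6 ⊕ 7 = 1.
P[2]: D(K, 10) = 8; 8 ⊕ 1 = 9.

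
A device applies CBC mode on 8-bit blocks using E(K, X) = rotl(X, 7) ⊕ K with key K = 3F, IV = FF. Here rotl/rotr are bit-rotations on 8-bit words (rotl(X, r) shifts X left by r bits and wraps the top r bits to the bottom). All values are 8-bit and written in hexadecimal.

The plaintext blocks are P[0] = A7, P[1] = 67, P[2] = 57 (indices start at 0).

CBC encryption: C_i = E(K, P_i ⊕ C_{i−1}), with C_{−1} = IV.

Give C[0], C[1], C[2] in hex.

C[0]: P[0] ⊕ FF = 58; E(K, 58) = 13.
C[1]: P[1] ⊕ 13 = 74; E(K, 74) = 05.
C[2]: P[2] ⊕ 05 = 52; E(K, 52) = 16.

C[0] = 13, C[1] = 05, C[2] = 16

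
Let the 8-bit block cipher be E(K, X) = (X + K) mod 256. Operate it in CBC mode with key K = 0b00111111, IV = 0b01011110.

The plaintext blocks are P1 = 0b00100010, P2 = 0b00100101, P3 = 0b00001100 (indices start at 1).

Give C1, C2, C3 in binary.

C1 = 0b10111011, C2 = 0b11011101, C3 = 0b00010000

CBC encryption: C_i = E(K, P_i ⊕ C_{i−1}), with C_{0} = IV.
C1: P1 ⊕ 0b01011110 = 0b01111100; E(K, 0b01111100) = 0b10111011.
C2: P2 ⊕ 0b10111011 = 0b10011110; E(K, 0b10011110) = 0b11011101.
C3: P3 ⊕ 0b11011101 = 0b11010001; E(K, 0b11010001) = 0b00010000.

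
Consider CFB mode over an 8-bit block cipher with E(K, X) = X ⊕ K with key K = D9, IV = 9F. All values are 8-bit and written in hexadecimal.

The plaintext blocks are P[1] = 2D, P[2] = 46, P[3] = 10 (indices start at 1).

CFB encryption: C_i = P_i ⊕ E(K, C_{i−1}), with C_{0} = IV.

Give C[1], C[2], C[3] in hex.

C[1] = 6B, C[2] = F4, C[3] = 3D

C[1]: E(K, 9F) = 46; 2D ⊕ 46 = 6B.
C[2]: E(K, 6B) = B2; 46 ⊕ B2 = F4.
C[3]: E(K, F4) = 2D; 10 ⊕ 2D = 3D.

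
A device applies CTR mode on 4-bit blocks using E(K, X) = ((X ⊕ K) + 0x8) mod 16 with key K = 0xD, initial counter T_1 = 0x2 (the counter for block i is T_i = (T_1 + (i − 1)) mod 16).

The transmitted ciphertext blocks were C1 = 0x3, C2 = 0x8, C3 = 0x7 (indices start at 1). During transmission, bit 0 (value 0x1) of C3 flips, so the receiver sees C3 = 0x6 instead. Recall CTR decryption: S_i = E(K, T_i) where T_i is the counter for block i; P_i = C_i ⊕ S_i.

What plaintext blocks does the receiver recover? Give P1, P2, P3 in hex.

P1 = 0x4, P2 = 0xE, P3 = 0x7

Only C3 changed, to 0x6. In CTR, a change in C_i flips the same bit in P_i only; the keystream is unaffected. Decrypting the received ciphertext:
P1: T = 0x2, S = E(K, T) = 0x7; 0x3 ⊕ 0x7 = 0x4.
P2: T = 0x3, S = E(K, T) = 0x6; 0x8 ⊕ 0x6 = 0xE.
P3: T = 0x4, S = E(K, T) = 0x1; 0x6 ⊕ 0x1 = 0x7.
Blocks that differ from the original plaintext: P3.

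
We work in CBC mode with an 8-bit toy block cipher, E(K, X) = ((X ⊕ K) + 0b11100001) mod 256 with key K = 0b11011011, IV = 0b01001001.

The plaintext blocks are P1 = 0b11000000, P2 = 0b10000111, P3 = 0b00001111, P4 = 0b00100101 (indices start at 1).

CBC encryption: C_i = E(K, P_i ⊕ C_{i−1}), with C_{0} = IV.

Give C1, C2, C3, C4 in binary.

C1: P1 ⊕ 0b01001001 = 0b10001001; E(K, 0b10001001) = 0b00110011.
C2: P2 ⊕ 0b00110011 = 0b10110100; E(K, 0b10110100) = 0b01010000.
C3: P3 ⊕ 0b01010000 = 0b01011111; E(K, 0b01011111) = 0b01100101.
C4: P4 ⊕ 0b01100101 = 0b01000000; E(K, 0b01000000) = 0b01111100.

C1 = 0b00110011, C2 = 0b01010000, C3 = 0b01100101, C4 = 0b01111100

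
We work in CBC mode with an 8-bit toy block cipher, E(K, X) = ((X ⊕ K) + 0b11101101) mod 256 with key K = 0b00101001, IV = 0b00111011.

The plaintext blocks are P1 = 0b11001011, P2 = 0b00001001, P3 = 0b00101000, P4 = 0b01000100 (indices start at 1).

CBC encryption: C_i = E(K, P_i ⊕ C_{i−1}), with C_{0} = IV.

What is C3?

C3 = 0b10111111

C1: P1 ⊕ 0b00111011 = 0b11110000; E(K, 0b11110000) = 0b11000110.
C2: P2 ⊕ 0b11000110 = 0b11001111; E(K, 0b11001111) = 0b11010011.
C3: P3 ⊕ 0b11010011 = 0b11111011; E(K, 0b11111011) = 0b10111111.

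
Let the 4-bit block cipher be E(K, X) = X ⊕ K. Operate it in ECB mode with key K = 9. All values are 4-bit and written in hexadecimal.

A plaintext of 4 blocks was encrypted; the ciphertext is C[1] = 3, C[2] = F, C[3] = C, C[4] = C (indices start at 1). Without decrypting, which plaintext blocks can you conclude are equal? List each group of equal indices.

ECB encrypts each block independently with the same key, so equal ciphertext blocks imply equal plaintext blocks.
C[3] = C[4] = C, so P[3] = P[4].

P[3] = P[4]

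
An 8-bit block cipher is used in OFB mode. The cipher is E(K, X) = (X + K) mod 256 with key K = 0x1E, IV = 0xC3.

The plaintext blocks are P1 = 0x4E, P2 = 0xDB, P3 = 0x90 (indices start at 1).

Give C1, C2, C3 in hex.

C1 = 0xAF, C2 = 0x24, C3 = 0x8D

OFB encryption: S_i = E(K, S_{i−1}) with S_{0} = IV; C_i = P_i ⊕ S_i.
C1: S = E(K, 0xC3) = 0xE1; 0x4E ⊕ 0xE1 = 0xAF.
C2: S = E(K, 0xE1) = 0xFF; 0xDB ⊕ 0xFF = 0x24.
C3: S = E(K, 0xFF) = 0x1D; 0x90 ⊕ 0x1D = 0x8D.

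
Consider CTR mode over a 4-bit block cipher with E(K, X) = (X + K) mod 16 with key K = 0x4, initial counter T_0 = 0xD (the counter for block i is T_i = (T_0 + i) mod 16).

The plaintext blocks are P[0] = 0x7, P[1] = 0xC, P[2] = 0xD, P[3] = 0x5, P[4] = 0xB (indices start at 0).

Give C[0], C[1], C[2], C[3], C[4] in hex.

C[0] = 0x6, C[1] = 0xE, C[2] = 0xE, C[3] = 0x1, C[4] = 0xE

CTR encryption: S_i = E(K, T_i) where T_i is the counter for block i; C_i = P_i ⊕ S_i.
C[0]: T = 0xD, S = E(K, T) = 0x1; 0x7 ⊕ 0x1 = 0x6.
C[1]: T = 0xE, S = E(K, T) = 0x2; 0xC ⊕ 0x2 = 0xE.
C[2]: T = 0xF, S = E(K, T) = 0x3; 0xD ⊕ 0x3 = 0xE.
C[3]: T = 0x0, S = E(K, T) = 0x4; 0x5 ⊕ 0x4 = 0x1.
C[4]: T = 0x1, S = E(K, T) = 0x5; 0xB ⊕ 0x5 = 0xE.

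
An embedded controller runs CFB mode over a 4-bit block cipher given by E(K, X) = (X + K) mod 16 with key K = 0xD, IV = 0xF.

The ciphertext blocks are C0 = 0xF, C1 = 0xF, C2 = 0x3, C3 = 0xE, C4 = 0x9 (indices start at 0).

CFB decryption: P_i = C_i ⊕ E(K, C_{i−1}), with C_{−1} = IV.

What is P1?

P1 = 0x3

P1: E(K, 0xF) = 0xC; 0xF ⊕ 0xC = 0x3.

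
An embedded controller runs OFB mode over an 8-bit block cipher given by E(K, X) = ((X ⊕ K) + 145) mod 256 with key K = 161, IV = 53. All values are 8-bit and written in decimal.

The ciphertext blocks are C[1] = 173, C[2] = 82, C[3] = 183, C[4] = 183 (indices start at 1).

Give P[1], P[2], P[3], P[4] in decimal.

P[1] = 136, P[2] = 71, P[3] = 242, P[4] = 194

OFB decryption: S_i = E(K, S_{i−1}) with S_{0} = IV; P_i = C_i ⊕ S_i.
P[1]: S = E(K, 53) = 37; 173 ⊕ 37 = 136.
P[2]: S = E(K, 37) = 21; 82 ⊕ 21 = 71.
P[3]: S = E(K, 21) = 69; 183 ⊕ 69 = 242.
P[4]: S = E(K, 69) = 117; 183 ⊕ 117 = 194.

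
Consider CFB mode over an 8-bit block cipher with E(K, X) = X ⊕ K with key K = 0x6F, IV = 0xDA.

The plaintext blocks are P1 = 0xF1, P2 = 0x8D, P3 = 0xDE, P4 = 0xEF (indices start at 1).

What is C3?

CFB encryption: C_i = P_i ⊕ E(K, C_{i−1}), with C_{0} = IV.
C1: E(K, 0xDA) = 0xB5; 0xF1 ⊕ 0xB5 = 0x44.
C2: E(K, 0x44) = 0x2B; 0x8D ⊕ 0x2B = 0xA6.
C3: E(K, 0xA6) = 0xC9; 0xDE ⊕ 0xC9 = 0x17.

C3 = 0x17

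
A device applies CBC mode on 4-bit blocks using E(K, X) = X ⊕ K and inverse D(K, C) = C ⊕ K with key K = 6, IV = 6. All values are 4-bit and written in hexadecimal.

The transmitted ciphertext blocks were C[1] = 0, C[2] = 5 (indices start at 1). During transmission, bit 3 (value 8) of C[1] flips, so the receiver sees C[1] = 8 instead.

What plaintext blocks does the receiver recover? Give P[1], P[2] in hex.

CBC decryption: P_i = D(K, C_i) ⊕ C_{i−1}, with C_{0} = IV.
Only C[1] changed, to 8. In CBC, a change in C_i garbles P_i and flips the same bit in P_{i+1}. Decrypting the received ciphertext:
P[1]: D(K, 8) = E; E ⊕ 6 = 8.
P[2]: D(K, 5) = 3; 3 ⊕ 8 = B.
Blocks that differ from the original plaintext: P[1], P[2].

P[1] = 8, P[2] = B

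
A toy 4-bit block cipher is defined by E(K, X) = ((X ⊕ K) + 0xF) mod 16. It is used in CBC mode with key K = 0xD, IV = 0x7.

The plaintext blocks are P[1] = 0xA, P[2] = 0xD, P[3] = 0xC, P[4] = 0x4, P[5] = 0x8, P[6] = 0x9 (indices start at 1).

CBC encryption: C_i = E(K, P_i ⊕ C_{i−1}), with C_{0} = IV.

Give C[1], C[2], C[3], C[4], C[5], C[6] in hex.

C[1]: P[1] ⊕ 0x7 = 0xD; E(K, 0xD) = 0xF.
C[2]: P[2] ⊕ 0xF = 0x2; E(K, 0x2) = 0xE.
C[3]: P[3] ⊕ 0xE = 0x2; E(K, 0x2) = 0xE.
C[4]: P[4] ⊕ 0xE = 0xA; E(K, 0xA) = 0x6.
C[5]: P[5] ⊕ 0x6 = 0xE; E(K, 0xE) = 0x2.
C[6]: P[6] ⊕ 0x2 = 0xB; E(K, 0xB) = 0x5.

C[1] = 0xF, C[2] = 0xE, C[3] = 0xE, C[4] = 0x6, C[5] = 0x2, C[6] = 0x5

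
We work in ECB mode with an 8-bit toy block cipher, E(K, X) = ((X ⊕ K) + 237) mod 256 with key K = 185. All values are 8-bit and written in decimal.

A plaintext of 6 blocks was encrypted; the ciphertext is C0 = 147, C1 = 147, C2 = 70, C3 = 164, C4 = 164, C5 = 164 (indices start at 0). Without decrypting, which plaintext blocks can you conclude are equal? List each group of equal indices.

P0 = P1; P3 = P4 = P5

ECB encrypts each block independently with the same key, so equal ciphertext blocks imply equal plaintext blocks.
C0 = C1 = 147, so P0 = P1.
C3 = C4 = C5 = 164, so P3 = P4 = P5.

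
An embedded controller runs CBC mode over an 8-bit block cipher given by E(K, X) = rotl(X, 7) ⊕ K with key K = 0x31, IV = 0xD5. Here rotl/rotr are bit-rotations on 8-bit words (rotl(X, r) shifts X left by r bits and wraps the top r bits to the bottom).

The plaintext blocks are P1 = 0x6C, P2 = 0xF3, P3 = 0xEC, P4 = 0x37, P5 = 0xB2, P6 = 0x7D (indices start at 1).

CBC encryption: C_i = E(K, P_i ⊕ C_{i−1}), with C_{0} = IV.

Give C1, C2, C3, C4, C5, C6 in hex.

C1: P1 ⊕ 0xD5 = 0xB9; E(K, 0xB9) = 0xED.
C2: P2 ⊕ 0xED = 0x1E; E(K, 0x1E) = 0x3E.
C3: P3 ⊕ 0x3E = 0xD2; E(K, 0xD2) = 0x58.
C4: P4 ⊕ 0x58 = 0x6F; E(K, 0x6F) = 0x86.
C5: P5 ⊕ 0x86 = 0x34; E(K, 0x34) = 0x2B.
C6: P6 ⊕ 0x2B = 0x56; E(K, 0x56) = 0x1A.

C1 = 0xED, C2 = 0x3E, C3 = 0x58, C4 = 0x86, C5 = 0x2B, C6 = 0x1A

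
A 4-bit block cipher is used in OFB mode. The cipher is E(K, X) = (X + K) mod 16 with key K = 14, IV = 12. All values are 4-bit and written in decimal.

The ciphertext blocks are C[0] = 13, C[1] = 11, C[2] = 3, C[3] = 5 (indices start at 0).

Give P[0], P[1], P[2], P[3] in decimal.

P[0] = 7, P[1] = 3, P[2] = 5, P[3] = 1

OFB decryption: S_i = E(K, S_{i−1}) with S_{−1} = IV; P_i = C_i ⊕ S_i.
P[0]: S = E(K, 12) = 10; 13 ⊕ 10 = 7.
P[1]: S = E(K, 10) = 8; 11 ⊕ 8 = 3.
P[2]: S = E(K, 8) = 6; 3 ⊕ 6 = 5.
P[3]: S = E(K, 6) = 4; 5 ⊕ 4 = 1.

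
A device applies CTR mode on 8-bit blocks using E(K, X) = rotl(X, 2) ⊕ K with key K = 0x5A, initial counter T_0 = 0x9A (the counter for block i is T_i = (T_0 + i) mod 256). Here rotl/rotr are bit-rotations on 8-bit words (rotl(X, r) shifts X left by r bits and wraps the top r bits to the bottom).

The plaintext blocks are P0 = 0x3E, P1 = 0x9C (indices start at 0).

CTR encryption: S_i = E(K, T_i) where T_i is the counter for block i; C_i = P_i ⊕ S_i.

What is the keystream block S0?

0x30

C0: T = 0x9A, S = E(K, T) = 0x30; 0x3E ⊕ 0x30 = 0x0E.
So S0 = 0x30.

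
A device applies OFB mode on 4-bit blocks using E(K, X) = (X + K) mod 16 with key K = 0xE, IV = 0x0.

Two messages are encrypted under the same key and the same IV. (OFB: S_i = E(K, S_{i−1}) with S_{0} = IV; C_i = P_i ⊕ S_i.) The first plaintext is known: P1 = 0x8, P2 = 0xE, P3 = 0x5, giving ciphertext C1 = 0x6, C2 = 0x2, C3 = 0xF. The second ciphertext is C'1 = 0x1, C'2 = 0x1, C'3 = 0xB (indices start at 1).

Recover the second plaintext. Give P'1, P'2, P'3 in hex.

P'1 = 0xF, P'2 = 0xD, P'3 = 0x1

In OFB with a reused IV, both messages share the same keystream S_i, so C_i ⊕ C'_i = P_i ⊕ P'_i and thus P'_i = P_i ⊕ C_i ⊕ C'_i.
P'1: 0x8 ⊕ 0x6 ⊕ 0x1 = 0xF.
P'2: 0xE ⊕ 0x2 ⊕ 0x1 = 0xD.
P'3: 0x5 ⊕ 0xF ⊕ 0xB = 0x1.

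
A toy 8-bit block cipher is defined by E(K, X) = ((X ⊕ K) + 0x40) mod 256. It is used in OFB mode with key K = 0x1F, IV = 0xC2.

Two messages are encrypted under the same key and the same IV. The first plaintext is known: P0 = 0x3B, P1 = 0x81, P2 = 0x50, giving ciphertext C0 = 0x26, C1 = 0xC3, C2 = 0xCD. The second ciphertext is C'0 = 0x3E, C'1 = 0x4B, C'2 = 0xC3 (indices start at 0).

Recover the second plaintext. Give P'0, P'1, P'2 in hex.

P'0 = 0x23, P'1 = 0x09, P'2 = 0x5E

In OFB with a reused IV, both messages share the same keystream S_i, so C_i ⊕ C'_i = P_i ⊕ P'_i and thus P'_i = P_i ⊕ C_i ⊕ C'_i.
P'0: 0x3B ⊕ 0x26 ⊕ 0x3E = 0x23.
P'1: 0x81 ⊕ 0xC3 ⊕ 0x4B = 0x09.
P'2: 0x50 ⊕ 0xCD ⊕ 0xC3 = 0x5E.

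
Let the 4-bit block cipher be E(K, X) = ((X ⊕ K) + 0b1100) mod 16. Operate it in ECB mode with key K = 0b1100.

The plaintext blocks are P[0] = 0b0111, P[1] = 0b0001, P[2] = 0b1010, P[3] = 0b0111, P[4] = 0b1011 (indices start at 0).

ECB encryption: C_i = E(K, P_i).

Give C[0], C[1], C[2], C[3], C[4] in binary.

C[0] = 0b0111, C[1] = 0b1001, C[2] = 0b0010, C[3] = 0b0111, C[4] = 0b0011

C[0]: E(K, 0b0111) = 0b0111.
C[1]: E(K, 0b0001) = 0b1001.
C[2]: E(K, 0b1010) = 0b0010.
C[3]: E(K, 0b0111) = 0b0111.
C[4]: E(K, 0b1011) = 0b0011.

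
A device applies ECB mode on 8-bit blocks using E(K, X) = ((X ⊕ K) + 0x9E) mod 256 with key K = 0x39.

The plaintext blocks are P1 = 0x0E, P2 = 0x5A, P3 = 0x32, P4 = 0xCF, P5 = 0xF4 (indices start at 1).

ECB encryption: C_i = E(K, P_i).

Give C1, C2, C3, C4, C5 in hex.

C1: E(K, 0x0E) = 0xD5.
C2: E(K, 0x5A) = 0x01.
C3: E(K, 0x32) = 0xA9.
C4: E(K, 0xCF) = 0x94.
C5: E(K, 0xF4) = 0x6B.

C1 = 0xD5, C2 = 0x01, C3 = 0xA9, C4 = 0x94, C5 = 0x6B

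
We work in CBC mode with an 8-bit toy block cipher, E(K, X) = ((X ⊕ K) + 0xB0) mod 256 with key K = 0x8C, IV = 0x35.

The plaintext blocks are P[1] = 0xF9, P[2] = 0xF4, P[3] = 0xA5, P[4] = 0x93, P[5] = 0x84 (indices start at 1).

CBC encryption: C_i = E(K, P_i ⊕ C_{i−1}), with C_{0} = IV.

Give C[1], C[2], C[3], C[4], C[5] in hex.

C[1] = 0xF0, C[2] = 0x38, C[3] = 0xC1, C[4] = 0x8E, C[5] = 0x36

C[1]: P[1] ⊕ 0x35 = 0xCC; E(K, 0xCC) = 0xF0.
C[2]: P[2] ⊕ 0xF0 = 0x04; E(K, 0x04) = 0x38.
C[3]: P[3] ⊕ 0x38 = 0x9D; E(K, 0x9D) = 0xC1.
C[4]: P[4] ⊕ 0xC1 = 0x52; E(K, 0x52) = 0x8E.
C[5]: P[5] ⊕ 0x8E = 0x0A; E(K, 0x0A) = 0x36.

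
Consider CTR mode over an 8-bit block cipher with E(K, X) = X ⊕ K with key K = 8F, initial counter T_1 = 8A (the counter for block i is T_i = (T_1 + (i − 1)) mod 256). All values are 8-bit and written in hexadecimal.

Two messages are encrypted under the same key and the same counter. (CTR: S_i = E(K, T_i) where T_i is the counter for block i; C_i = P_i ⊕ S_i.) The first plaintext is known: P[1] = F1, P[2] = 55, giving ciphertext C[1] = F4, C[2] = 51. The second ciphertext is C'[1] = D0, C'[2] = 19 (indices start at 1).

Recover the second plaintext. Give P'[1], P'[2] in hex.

P'[1] = D5, P'[2] = 1D

In CTR with a reused counter, both messages share the same keystream S_i, so C_i ⊕ C'_i = P_i ⊕ P'_i and thus P'_i = P_i ⊕ C_i ⊕ C'_i.
P'[1]: F1 ⊕ F4 ⊕ D0 = D5.
P'[2]: 55 ⊕ 51 ⊕ 19 = 1D.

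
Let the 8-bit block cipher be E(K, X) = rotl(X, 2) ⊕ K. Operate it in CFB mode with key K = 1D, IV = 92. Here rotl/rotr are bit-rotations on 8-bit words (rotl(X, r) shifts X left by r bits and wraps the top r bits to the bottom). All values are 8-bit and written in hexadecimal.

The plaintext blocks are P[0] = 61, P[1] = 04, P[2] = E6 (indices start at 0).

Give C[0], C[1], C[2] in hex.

CFB encryption: C_i = P_i ⊕ E(K, C_{i−1}), with C_{−1} = IV.
C[0]: E(K, 92) = 57; 61 ⊕ 57 = 36.
C[1]: E(K, 36) = C5; 04 ⊕ C5 = C1.
C[2]: E(K, C1) = 1A; E6 ⊕ 1A = FC.

C[0] = 36, C[1] = C1, C[2] = FC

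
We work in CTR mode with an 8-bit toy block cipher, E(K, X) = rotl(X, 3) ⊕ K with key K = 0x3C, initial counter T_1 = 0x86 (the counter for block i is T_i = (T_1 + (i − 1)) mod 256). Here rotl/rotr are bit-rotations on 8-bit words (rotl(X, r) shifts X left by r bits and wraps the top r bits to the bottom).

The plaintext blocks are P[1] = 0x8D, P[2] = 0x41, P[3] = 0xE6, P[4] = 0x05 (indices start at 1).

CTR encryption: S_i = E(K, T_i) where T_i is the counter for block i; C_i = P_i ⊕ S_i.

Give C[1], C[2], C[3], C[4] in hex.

C[1]: T = 0x86, S = E(K, T) = 0x08; 0x8D ⊕ 0x08 = 0x85.
C[2]: T = 0x87, S = E(K, T) = 0x00; 0x41 ⊕ 0x00 = 0x41.
C[3]: T = 0x88, S = E(K, T) = 0x78; 0xE6 ⊕ 0x78 = 0x9E.
C[4]: T = 0x89, S = E(K, T) = 0x70; 0x05 ⊕ 0x70 = 0x75.

C[1] = 0x85, C[2] = 0x41, C[3] = 0x9E, C[4] = 0x75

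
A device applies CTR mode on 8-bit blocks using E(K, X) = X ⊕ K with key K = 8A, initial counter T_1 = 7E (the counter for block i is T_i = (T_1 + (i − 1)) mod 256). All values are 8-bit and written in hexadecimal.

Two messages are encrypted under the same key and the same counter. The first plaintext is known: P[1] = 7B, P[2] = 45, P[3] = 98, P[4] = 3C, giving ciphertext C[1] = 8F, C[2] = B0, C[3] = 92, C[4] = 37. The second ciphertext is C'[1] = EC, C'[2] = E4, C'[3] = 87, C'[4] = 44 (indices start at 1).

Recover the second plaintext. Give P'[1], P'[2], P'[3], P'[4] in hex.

P'[1] = 18, P'[2] = 11, P'[3] = 8D, P'[4] = 4F

In CTR with a reused counter, both messages share the same keystream S_i, so C_i ⊕ C'_i = P_i ⊕ P'_i and thus P'_i = P_i ⊕ C_i ⊕ C'_i.
P'[1]: 7B ⊕ 8F ⊕ EC = 18.
P'[2]: 45 ⊕ B0 ⊕ E4 = 11.
P'[3]: 98 ⊕ 92 ⊕ 87 = 8D.
P'[4]: 3C ⊕ 37 ⊕ 44 = 4F.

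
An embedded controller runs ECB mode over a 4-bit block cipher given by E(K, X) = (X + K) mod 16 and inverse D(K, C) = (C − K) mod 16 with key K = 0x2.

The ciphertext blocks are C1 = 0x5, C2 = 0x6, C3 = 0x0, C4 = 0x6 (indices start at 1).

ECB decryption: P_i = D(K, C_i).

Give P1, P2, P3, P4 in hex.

P1 = 0x3, P2 = 0x4, P3 = 0xE, P4 = 0x4

P1: D(K, 0x5) = 0x3.
P2: D(K, 0x6) = 0x4.
P3: D(K, 0x0) = 0xE.
P4: D(K, 0x6) = 0x4.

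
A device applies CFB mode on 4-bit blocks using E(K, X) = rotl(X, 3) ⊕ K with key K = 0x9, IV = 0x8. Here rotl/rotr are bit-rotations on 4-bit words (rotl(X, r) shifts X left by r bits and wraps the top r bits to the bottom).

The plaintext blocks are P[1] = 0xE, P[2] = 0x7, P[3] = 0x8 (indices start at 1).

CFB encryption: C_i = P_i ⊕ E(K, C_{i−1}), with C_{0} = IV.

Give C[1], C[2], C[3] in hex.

C[1]: E(K, 0x8) = 0xD; 0xE ⊕ 0xD = 0x3.
C[2]: E(K, 0x3) = 0x0; 0x7 ⊕ 0x0 = 0x7.
C[3]: E(K, 0x7) = 0x2; 0x8 ⊕ 0x2 = 0xA.

C[1] = 0x3, C[2] = 0x7, C[3] = 0xA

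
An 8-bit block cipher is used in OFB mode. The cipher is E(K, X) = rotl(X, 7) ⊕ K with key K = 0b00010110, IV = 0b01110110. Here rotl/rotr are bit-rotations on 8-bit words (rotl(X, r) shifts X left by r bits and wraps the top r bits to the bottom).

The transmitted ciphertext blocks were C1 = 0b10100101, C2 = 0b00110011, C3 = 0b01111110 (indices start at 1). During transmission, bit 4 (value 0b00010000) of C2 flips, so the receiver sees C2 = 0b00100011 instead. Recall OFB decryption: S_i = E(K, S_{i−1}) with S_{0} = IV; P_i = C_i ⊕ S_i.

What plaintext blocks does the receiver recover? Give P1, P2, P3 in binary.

P1 = 0b10001000, P2 = 0b10100011, P3 = 0b00101000

Only C2 changed, to 0b00100011. In OFB, a change in C_i flips the same bit in P_i only; the keystream is unaffected. Decrypting the received ciphertext:
P1: S = E(K, 0b01110110) = 0b00101101; 0b10100101 ⊕ 0b00101101 = 0b10001000.
P2: S = E(K, 0b00101101) = 0b10000000; 0b00100011 ⊕ 0b10000000 = 0b10100011.
P3: S = E(K, 0b10000000) = 0b01010110; 0b01111110 ⊕ 0b01010110 = 0b00101000.
Blocks that differ from the original plaintext: P2.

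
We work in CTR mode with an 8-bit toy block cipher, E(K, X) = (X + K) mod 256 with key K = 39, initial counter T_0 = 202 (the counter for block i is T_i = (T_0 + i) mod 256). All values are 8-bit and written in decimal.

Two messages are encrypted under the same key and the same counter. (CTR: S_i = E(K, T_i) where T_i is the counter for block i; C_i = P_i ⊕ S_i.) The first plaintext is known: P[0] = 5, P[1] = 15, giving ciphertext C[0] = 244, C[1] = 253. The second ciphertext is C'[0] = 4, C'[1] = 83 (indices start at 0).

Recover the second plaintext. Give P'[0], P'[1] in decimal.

P'[0] = 245, P'[1] = 161

In CTR with a reused counter, both messages share the same keystream S_i, so C_i ⊕ C'_i = P_i ⊕ P'_i and thus P'_i = P_i ⊕ C_i ⊕ C'_i.
P'[0]: 5 ⊕ 244 ⊕ 4 = 245.
P'[1]: 15 ⊕ 253 ⊕ 83 = 161.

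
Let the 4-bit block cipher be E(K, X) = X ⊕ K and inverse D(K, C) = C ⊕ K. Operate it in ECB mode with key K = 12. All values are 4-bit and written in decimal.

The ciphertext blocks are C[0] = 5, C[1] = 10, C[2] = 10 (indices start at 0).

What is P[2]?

P[2] = 6

ECB decryption: P_i = D(K, C_i).
P[2]: D(K, 10) = 6.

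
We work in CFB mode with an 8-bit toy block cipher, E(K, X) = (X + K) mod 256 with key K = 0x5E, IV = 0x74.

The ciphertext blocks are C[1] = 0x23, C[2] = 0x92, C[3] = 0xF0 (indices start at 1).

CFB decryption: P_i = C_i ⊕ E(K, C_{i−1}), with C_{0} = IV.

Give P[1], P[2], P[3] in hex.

P[1]: E(K, 0x74) = 0xD2; 0x23 ⊕ 0xD2 = 0xF1.
P[2]: E(K, 0x23) = 0x81; 0x92 ⊕ 0x81 = 0x13.
P[3]: E(K, 0x92) = 0xF0; 0xF0 ⊕ 0xF0 = 0x00.

P[1] = 0xF1, P[2] = 0x13, P[3] = 0x00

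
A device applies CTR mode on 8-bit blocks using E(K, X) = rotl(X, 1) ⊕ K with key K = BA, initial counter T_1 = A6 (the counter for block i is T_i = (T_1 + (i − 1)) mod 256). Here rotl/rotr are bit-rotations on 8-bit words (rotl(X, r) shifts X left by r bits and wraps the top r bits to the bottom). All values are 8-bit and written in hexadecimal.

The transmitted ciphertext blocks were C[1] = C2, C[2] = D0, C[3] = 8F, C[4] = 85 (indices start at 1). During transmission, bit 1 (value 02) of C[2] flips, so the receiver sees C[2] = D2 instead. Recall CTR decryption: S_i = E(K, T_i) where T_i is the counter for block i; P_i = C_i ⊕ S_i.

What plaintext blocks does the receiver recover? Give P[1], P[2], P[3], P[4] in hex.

Only C[2] changed, to D2. In CTR, a change in C_i flips the same bit in P_i only; the keystream is unaffected. Decrypting the received ciphertext:
P[1]: T = A6, S = E(K, T) = F7; C2 ⊕ F7 = 35.
P[2]: T = A7, S = E(K, T) = F5; D2 ⊕ F5 = 27.
P[3]: T = A8, S = E(K, T) = EB; 8F ⊕ EB = 64.
P[4]: T = A9, S = E(K, T) = E9; 85 ⊕ E9 = 6C.
Blocks that differ from the original plaintext: P[2].

P[1] = 35, P[2] = 27, P[3] = 64, P[4] = 6C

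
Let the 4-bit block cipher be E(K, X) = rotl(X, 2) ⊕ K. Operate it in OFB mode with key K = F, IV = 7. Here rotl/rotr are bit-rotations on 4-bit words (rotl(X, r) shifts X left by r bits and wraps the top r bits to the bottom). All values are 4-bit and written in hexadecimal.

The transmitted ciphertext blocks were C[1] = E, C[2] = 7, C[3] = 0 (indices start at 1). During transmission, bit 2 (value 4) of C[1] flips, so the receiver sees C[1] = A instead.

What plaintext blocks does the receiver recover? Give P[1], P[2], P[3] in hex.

OFB decryption: S_i = E(K, S_{i−1}) with S_{0} = IV; P_i = C_i ⊕ S_i.
Only C[1] changed, to A. In OFB, a change in C_i flips the same bit in P_i only; the keystream is unaffected. Decrypting the received ciphertext:
P[1]: S = E(K, 7) = 2; A ⊕ 2 = 8.
P[2]: S = E(K, 2) = 7; 7 ⊕ 7 = 0.
P[3]: S = E(K, 7) = 2; 0 ⊕ 2 = 2.
Blocks that differ from the original plaintext: P[1].

P[1] = 8, P[2] = 0, P[3] = 2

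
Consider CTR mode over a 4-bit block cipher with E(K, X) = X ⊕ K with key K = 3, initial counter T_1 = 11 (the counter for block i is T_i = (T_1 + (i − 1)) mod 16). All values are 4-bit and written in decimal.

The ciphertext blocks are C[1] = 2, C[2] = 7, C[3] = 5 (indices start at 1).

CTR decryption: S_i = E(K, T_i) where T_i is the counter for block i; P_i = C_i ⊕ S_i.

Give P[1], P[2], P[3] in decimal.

P[1]: T = 11, S = E(K, T) = 8; 2 ⊕ 8 = 10.
P[2]: T = 12, S = E(K, T) = 15; 7 ⊕ 15 = 8.
P[3]: T = 13, S = E(K, T) = 14; 5 ⊕ 14 = 11.

P[1] = 10, P[2] = 8, P[3] = 11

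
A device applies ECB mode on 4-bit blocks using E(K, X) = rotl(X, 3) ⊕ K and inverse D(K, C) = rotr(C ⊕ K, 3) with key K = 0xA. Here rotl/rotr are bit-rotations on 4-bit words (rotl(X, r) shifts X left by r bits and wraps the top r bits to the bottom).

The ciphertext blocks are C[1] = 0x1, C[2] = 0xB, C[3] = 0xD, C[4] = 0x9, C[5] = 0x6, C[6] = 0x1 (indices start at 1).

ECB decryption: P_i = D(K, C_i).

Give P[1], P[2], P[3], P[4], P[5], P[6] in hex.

P[1]: D(K, 0x1) = 0x7.
P[2]: D(K, 0xB) = 0x2.
P[3]: D(K, 0xD) = 0xE.
P[4]: D(K, 0x9) = 0x6.
P[5]: D(K, 0x6) = 0x9.
P[6]: D(K, 0x1) = 0x7.

P[1] = 0x7, P[2] = 0x2, P[3] = 0xE, P[4] = 0x6, P[5] = 0x9, P[6] = 0x7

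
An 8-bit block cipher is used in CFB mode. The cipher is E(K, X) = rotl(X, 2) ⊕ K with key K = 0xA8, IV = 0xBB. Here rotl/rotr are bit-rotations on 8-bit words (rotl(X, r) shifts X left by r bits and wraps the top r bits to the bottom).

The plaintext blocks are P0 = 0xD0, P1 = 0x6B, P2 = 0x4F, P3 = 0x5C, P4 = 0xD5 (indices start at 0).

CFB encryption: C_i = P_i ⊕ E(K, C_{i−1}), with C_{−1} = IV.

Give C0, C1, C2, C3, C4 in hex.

C0 = 0x96, C1 = 0x99, C2 = 0x81, C3 = 0xF2, C4 = 0xB6

C0: E(K, 0xBB) = 0x46; 0xD0 ⊕ 0x46 = 0x96.
C1: E(K, 0x96) = 0xF2; 0x6B ⊕ 0xF2 = 0x99.
C2: E(K, 0x99) = 0xCE; 0x4F ⊕ 0xCE = 0x81.
C3: E(K, 0x81) = 0xAE; 0x5C ⊕ 0xAE = 0xF2.
C4: E(K, 0xF2) = 0x63; 0xD5 ⊕ 0x63 = 0xB6.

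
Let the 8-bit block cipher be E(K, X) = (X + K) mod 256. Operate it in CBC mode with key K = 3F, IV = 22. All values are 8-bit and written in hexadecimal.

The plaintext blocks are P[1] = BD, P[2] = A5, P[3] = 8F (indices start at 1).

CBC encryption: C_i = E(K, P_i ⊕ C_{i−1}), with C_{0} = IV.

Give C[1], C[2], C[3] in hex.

C[1] = DE, C[2] = BA, C[3] = 74

C[1]: P[1] ⊕ 22 = 9F; E(K, 9F) = DE.
C[2]: P[2] ⊕ DE = 7B; E(K, 7B) = BA.
C[3]: P[3] ⊕ BA = 35; E(K, 35) = 74.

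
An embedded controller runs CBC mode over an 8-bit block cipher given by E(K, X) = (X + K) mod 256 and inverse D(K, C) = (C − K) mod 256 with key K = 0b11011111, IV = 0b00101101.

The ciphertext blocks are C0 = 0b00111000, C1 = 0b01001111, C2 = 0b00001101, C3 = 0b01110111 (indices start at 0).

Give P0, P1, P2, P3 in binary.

P0 = 0b01110100, P1 = 0b01001000, P2 = 0b01100001, P3 = 0b10010101

CBC decryption: P_i = D(K, C_i) ⊕ C_{i−1}, with C_{−1} = IV.
P0: D(K, 0b00111000) = 0b01011001; 0b01011001 ⊕ 0b00101101 = 0b01110100.
P1: D(K, 0b01001111) = 0b01110000; 0b01110000 ⊕ 0b00111000 = 0b01001000.
P2: D(K, 0b00001101) = 0b00101110; 0b00101110 ⊕ 0b01001111 = 0b01100001.
P3: D(K, 0b01110111) = 0b10011000; 0b10011000 ⊕ 0b00001101 = 0b10010101.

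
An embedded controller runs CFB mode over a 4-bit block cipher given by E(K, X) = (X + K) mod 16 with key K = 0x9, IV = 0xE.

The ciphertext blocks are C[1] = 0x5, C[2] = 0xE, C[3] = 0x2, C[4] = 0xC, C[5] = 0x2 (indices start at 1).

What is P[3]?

CFB decryption: P_i = C_i ⊕ E(K, C_{i−1}), with C_{0} = IV.
P[3]: E(K, 0xE) = 0x7; 0x2 ⊕ 0x7 = 0x5.

P[3] = 0x5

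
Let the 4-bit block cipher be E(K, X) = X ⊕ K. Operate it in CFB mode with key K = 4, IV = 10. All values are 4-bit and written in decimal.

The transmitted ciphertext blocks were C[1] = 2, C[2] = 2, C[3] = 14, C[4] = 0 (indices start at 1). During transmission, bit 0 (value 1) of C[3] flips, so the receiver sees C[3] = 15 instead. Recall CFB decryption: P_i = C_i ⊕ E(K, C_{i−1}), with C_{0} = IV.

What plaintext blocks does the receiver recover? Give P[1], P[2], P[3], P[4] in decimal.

Only C[3] changed, to 15. In CFB, a change in C_i flips the same bit in P_i and garbles P_{i+1}. Decrypting the received ciphertext:
P[1]: E(K, 10) = 14; 2 ⊕ 14 = 12.
P[2]: E(K, 2) = 6; 2 ⊕ 6 = 4.
P[3]: E(K, 2) = 6; 15 ⊕ 6 = 9.
P[4]: E(K, 15) = 11; 0 ⊕ 11 = 11.
Blocks that differ from the original plaintext: P[3], P[4].

P[1] = 12, P[2] = 4, P[3] = 9, P[4] = 11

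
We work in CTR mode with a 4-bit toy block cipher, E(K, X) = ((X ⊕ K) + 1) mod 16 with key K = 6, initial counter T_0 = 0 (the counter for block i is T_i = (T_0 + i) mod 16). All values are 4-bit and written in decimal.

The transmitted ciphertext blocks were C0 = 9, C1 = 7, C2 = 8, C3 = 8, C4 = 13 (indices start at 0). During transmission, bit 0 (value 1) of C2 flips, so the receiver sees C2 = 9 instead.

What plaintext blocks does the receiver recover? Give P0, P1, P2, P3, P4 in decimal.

P0 = 14, P1 = 15, P2 = 12, P3 = 14, P4 = 14

CTR decryption: S_i = E(K, T_i) where T_i is the counter for block i; P_i = C_i ⊕ S_i.
Only C2 changed, to 9. In CTR, a change in C_i flips the same bit in P_i only; the keystream is unaffected. Decrypting the received ciphertext:
P0: T = 0, S = E(K, T) = 7; 9 ⊕ 7 = 14.
P1: T = 1, S = E(K, T) = 8; 7 ⊕ 8 = 15.
P2: T = 2, S = E(K, T) = 5; 9 ⊕ 5 = 12.
P3: T = 3, S = E(K, T) = 6; 8 ⊕ 6 = 14.
P4: T = 4, S = E(K, T) = 3; 13 ⊕ 3 = 14.
Blocks that differ from the original plaintext: P2.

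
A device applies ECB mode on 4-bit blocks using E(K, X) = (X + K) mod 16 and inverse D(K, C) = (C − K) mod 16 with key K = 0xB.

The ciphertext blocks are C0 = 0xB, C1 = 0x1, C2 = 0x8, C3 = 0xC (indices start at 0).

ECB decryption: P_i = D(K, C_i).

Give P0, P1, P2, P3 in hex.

P0: D(K, 0xB) = 0x0.
P1: D(K, 0x1) = 0x6.
P2: D(K, 0x8) = 0xD.
P3: D(K, 0xC) = 0x1.

P0 = 0x0, P1 = 0x6, P2 = 0xD, P3 = 0x1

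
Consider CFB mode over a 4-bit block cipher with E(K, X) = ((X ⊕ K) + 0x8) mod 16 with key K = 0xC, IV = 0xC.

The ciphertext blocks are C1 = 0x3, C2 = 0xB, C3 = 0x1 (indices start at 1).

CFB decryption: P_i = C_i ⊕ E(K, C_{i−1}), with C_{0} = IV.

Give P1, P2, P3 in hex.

P1: E(K, 0xC) = 0x8; 0x3 ⊕ 0x8 = 0xB.
P2: E(K, 0x3) = 0x7; 0xB ⊕ 0x7 = 0xC.
P3: E(K, 0xB) = 0xF; 0x1 ⊕ 0xF = 0xE.

P1 = 0xB, P2 = 0xC, P3 = 0xE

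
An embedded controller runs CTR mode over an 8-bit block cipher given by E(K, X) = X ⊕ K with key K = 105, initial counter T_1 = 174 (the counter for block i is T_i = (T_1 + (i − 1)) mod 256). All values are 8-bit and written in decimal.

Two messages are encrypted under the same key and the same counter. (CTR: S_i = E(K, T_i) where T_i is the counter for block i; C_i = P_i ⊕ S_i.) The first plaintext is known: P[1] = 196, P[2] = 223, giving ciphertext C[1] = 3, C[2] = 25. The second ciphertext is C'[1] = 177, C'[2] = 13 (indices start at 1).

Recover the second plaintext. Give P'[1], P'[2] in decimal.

In CTR with a reused counter, both messages share the same keystream S_i, so C_i ⊕ C'_i = P_i ⊕ P'_i and thus P'_i = P_i ⊕ C_i ⊕ C'_i.
P'[1]: 196 ⊕ 3 ⊕ 177 = 118.
P'[2]: 223 ⊕ 25 ⊕ 13 = 203.

P'[1] = 118, P'[2] = 203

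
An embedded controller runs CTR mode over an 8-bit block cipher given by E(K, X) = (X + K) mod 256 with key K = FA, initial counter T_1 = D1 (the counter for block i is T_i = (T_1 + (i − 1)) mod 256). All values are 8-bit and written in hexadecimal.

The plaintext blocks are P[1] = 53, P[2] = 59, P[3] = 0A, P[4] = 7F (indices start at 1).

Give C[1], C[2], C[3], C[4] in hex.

C[1] = 98, C[2] = 95, C[3] = C7, C[4] = B1

CTR encryption: S_i = E(K, T_i) where T_i is the counter for block i; C_i = P_i ⊕ S_i.
C[1]: T = D1, S = E(K, T) = CB; 53 ⊕ CB = 98.
C[2]: T = D2, S = E(K, T) = CC; 59 ⊕ CC = 95.
C[3]: T = D3, S = E(K, T) = CD; 0A ⊕ CD = C7.
C[4]: T = D4, S = E(K, T) = CE; 7F ⊕ CE = B1.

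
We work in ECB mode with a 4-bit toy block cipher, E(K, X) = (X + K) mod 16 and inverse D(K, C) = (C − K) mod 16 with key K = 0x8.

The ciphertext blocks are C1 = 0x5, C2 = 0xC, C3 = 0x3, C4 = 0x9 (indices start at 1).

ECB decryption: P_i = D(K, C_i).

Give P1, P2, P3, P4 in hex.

P1: D(K, 0x5) = 0xD.
P2: D(K, 0xC) = 0x4.
P3: D(K, 0x3) = 0xB.
P4: D(K, 0x9) = 0x1.

P1 = 0xD, P2 = 0x4, P3 = 0xB, P4 = 0x1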